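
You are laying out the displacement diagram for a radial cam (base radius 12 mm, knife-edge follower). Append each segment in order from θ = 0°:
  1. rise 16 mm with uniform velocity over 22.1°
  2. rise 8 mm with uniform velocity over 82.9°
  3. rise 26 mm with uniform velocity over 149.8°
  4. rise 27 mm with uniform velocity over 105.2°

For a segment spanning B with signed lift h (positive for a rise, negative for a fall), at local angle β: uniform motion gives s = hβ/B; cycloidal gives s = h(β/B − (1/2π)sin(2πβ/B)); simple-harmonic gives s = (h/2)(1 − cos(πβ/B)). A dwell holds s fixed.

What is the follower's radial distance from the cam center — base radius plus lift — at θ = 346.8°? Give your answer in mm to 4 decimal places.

seg 1 [0°–22.1°] uniform, h=16: full span → s += 16 → s = 16.0000
seg 2 [22.1°–105°] uniform, h=8: full span → s += 8 → s = 24.0000
seg 3 [105°–254.8°] uniform, h=26: full span → s += 26 → s = 50.0000
seg 4 [254.8°–360°] uniform, h=27: θ=346.8° here. β=92, B=105.2. 27·92/105.2 = 23.6122 → s = 73.6122
radial distance = base radius + s = 12 + 73.6122 = 85.6122

85.6122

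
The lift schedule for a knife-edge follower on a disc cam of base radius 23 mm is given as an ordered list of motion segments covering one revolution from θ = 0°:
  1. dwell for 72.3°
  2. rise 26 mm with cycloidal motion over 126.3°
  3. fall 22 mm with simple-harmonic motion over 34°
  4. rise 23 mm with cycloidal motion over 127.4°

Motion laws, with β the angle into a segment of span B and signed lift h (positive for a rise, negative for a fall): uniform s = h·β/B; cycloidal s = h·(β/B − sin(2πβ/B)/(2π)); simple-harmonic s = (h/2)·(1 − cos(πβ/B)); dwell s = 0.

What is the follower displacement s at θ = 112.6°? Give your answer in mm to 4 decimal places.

seg 1 [0°–72.3°] dwell: s stays 0.0000
seg 2 [72.3°–198.6°] cycloidal, h=26: θ=112.6° here. β=40.3, B=126.3. 26·(0.3191 − sin(2π·0.3191)/(2π)) = 4.5418 → s = 4.5418

4.5418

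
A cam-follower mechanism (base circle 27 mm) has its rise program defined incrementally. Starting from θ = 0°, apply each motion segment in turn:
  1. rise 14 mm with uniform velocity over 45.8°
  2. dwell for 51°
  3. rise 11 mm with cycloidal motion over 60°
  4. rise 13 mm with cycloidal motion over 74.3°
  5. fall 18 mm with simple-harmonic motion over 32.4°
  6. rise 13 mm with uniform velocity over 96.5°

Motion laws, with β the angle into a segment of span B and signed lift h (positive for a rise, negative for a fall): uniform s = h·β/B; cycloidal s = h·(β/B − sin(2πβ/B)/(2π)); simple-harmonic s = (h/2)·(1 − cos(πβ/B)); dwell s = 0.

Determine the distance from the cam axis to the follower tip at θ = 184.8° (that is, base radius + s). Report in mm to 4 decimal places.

seg 1 [0°–45.8°] uniform, h=14: full span → s += 14 → s = 14.0000
seg 2 [45.8°–96.8°] dwell: s stays 14.0000
seg 3 [96.8°–156.8°] cycloidal, h=11: full span → s += 11 → s = 25.0000
seg 4 [156.8°–231.1°] cycloidal, h=13: θ=184.8° here. β=28, B=74.3. 13·(0.3769 − sin(2π·0.3769)/(2π)) = 3.4532 → s = 28.4532
radial distance = base radius + s = 27 + 28.4532 = 55.4532

55.4532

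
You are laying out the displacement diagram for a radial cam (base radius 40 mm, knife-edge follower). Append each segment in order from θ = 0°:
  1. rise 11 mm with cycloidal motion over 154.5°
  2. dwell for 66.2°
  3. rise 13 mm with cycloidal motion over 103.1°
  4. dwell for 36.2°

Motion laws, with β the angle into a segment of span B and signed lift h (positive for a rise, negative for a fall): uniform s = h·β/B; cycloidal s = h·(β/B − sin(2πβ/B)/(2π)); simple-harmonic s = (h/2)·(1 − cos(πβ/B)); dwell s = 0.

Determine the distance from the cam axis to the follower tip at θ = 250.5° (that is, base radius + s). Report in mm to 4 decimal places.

seg 1 [0°–154.5°] cycloidal, h=11: full span → s += 11 → s = 11.0000
seg 2 [154.5°–220.7°] dwell: s stays 11.0000
seg 3 [220.7°–323.8°] cycloidal, h=13: θ=250.5° here. β=29.8, B=103.1. 13·(0.2890 − sin(2π·0.2890)/(2π)) = 1.7504 → s = 12.7504
radial distance = base radius + s = 40 + 12.7504 = 52.7504

52.7504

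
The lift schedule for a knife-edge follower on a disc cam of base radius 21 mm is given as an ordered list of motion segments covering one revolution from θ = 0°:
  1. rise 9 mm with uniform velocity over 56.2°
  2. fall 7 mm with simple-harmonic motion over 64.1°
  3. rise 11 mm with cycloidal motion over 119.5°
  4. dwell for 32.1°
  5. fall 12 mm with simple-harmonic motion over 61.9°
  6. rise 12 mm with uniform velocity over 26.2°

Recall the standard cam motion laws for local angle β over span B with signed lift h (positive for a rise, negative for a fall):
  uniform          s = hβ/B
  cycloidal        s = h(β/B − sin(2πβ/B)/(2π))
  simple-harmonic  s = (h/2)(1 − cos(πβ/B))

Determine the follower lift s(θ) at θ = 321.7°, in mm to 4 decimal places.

seg 1 [0°–56.2°] uniform, h=9: full span → s += 9 → s = 9.0000
seg 2 [56.2°–120.3°] simple-harmonic, h=-7: full span → s += -7 → s = 2.0000
seg 3 [120.3°–239.8°] cycloidal, h=11: full span → s += 11 → s = 13.0000
seg 4 [239.8°–271.9°] dwell: s stays 13.0000
seg 5 [271.9°–333.8°] simple-harmonic, h=-12: θ=321.7° here. β=49.8, B=61.9. -12/2·(1 − cos(π·0.8045)) = -10.9037 → s = 2.0963

2.0963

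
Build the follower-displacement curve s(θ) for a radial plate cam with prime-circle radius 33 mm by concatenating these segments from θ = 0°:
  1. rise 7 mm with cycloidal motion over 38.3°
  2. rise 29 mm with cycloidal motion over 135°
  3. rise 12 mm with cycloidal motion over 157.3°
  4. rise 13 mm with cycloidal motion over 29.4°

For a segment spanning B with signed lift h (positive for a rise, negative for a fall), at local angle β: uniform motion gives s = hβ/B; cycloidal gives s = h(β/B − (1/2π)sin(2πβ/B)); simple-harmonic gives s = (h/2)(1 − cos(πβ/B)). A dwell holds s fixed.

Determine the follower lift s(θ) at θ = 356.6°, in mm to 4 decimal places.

seg 1 [0°–38.3°] cycloidal, h=7: full span → s += 7 → s = 7.0000
seg 2 [38.3°–173.3°] cycloidal, h=29: full span → s += 29 → s = 36.0000
seg 3 [173.3°–330.6°] cycloidal, h=12: full span → s += 12 → s = 48.0000
seg 4 [330.6°–360°] cycloidal, h=13: θ=356.6° here. β=26, B=29.4. 13·(0.8844 − sin(2π·0.8844)/(2π)) = 12.8712 → s = 60.8712

60.8712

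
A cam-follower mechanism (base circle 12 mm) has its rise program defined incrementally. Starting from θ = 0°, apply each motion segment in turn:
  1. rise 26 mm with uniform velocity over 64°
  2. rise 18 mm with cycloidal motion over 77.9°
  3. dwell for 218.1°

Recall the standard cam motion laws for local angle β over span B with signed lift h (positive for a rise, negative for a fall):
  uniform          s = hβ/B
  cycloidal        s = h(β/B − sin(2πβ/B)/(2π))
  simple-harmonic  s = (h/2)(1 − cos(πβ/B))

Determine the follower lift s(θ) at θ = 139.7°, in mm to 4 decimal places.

seg 1 [0°–64°] uniform, h=26: full span → s += 26 → s = 26.0000
seg 2 [64°–141.9°] cycloidal, h=18: θ=139.7° here. β=75.7, B=77.9. 18·(0.9718 − sin(2π·0.9718)/(2π)) = 17.9973 → s = 43.9973

43.9973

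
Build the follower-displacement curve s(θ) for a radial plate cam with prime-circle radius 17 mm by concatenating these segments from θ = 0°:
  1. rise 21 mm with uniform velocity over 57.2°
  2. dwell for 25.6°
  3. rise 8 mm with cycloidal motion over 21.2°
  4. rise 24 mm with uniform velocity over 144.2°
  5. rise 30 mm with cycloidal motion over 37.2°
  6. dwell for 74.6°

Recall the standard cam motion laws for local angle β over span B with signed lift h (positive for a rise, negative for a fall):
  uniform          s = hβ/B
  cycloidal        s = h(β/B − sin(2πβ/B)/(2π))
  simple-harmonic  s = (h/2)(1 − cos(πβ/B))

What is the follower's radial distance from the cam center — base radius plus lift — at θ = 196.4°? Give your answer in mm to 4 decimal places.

seg 1 [0°–57.2°] uniform, h=21: full span → s += 21 → s = 21.0000
seg 2 [57.2°–82.8°] dwell: s stays 21.0000
seg 3 [82.8°–104°] cycloidal, h=8: full span → s += 8 → s = 29.0000
seg 4 [104°–248.2°] uniform, h=24: θ=196.4° here. β=92.4, B=144.2. 24·92.4/144.2 = 15.3786 → s = 44.3786
radial distance = base radius + s = 17 + 44.3786 = 61.3786

61.3786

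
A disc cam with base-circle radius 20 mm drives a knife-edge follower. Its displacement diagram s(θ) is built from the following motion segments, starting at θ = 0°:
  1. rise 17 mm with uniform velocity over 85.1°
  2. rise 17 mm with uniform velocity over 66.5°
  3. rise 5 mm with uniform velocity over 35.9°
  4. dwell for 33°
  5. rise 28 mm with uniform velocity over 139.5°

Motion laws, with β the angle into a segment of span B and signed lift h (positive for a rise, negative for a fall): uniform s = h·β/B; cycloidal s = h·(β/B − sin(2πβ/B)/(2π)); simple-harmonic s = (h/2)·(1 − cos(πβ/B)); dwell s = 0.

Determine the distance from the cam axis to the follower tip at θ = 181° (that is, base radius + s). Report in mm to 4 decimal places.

seg 1 [0°–85.1°] uniform, h=17: full span → s += 17 → s = 17.0000
seg 2 [85.1°–151.6°] uniform, h=17: full span → s += 17 → s = 34.0000
seg 3 [151.6°–187.5°] uniform, h=5: θ=181° here. β=29.4, B=35.9. 5·29.4/35.9 = 4.0947 → s = 38.0947
radial distance = base radius + s = 20 + 38.0947 = 58.0947

58.0947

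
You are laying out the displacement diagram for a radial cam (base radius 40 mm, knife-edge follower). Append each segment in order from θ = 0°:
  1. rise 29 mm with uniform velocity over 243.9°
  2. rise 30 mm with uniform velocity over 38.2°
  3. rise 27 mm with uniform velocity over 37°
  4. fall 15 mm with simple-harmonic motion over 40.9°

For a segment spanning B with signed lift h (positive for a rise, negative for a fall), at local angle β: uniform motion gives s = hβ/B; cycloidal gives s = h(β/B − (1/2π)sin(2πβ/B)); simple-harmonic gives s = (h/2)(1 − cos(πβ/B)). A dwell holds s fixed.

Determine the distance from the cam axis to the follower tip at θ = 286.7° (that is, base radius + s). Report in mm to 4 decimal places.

seg 1 [0°–243.9°] uniform, h=29: full span → s += 29 → s = 29.0000
seg 2 [243.9°–282.1°] uniform, h=30: full span → s += 30 → s = 59.0000
seg 3 [282.1°–319.1°] uniform, h=27: θ=286.7° here. β=4.6, B=37. 27·4.6/37 = 3.3568 → s = 62.3568
radial distance = base radius + s = 40 + 62.3568 = 102.3568

102.3568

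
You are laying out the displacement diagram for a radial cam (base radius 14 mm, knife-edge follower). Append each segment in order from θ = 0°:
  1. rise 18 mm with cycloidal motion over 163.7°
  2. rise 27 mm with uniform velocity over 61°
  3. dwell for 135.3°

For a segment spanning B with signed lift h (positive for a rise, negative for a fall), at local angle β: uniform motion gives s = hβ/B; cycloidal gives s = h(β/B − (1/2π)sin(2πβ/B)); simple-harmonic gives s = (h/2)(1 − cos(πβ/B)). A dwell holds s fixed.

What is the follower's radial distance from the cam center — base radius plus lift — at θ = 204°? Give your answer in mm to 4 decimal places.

seg 1 [0°–163.7°] cycloidal, h=18: full span → s += 18 → s = 18.0000
seg 2 [163.7°–224.7°] uniform, h=27: θ=204° here. β=40.3, B=61. 27·40.3/61 = 17.8377 → s = 35.8377
radial distance = base radius + s = 14 + 35.8377 = 49.8377

49.8377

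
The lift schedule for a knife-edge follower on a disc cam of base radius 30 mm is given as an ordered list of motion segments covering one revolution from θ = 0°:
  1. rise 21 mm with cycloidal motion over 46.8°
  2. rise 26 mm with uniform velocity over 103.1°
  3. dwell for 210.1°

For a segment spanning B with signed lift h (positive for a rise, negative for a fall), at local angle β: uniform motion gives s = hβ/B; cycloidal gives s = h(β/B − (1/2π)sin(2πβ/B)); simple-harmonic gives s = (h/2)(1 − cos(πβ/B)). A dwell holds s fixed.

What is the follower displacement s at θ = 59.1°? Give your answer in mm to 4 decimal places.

seg 1 [0°–46.8°] cycloidal, h=21: full span → s += 21 → s = 21.0000
seg 2 [46.8°–149.9°] uniform, h=26: θ=59.1° here. β=12.3, B=103.1. 26·12.3/103.1 = 3.1018 → s = 24.1018

24.1018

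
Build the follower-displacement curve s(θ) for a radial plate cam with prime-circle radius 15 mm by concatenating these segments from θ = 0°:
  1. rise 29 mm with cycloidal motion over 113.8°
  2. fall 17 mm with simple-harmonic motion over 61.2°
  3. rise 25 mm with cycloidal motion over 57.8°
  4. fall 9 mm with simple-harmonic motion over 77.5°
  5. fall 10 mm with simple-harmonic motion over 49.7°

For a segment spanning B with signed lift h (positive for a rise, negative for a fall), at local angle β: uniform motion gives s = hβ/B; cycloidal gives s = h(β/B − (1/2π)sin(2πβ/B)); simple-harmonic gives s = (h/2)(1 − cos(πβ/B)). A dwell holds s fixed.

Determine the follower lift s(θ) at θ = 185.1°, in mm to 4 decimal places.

seg 1 [0°–113.8°] cycloidal, h=29: full span → s += 29 → s = 29.0000
seg 2 [113.8°–175°] simple-harmonic, h=-17: full span → s += -17 → s = 12.0000
seg 3 [175°–232.8°] cycloidal, h=25: θ=185.1° here. β=10.1, B=57.8. 25·(0.1747 − sin(2π·0.1747)/(2π)) = 0.8263 → s = 12.8263

12.8263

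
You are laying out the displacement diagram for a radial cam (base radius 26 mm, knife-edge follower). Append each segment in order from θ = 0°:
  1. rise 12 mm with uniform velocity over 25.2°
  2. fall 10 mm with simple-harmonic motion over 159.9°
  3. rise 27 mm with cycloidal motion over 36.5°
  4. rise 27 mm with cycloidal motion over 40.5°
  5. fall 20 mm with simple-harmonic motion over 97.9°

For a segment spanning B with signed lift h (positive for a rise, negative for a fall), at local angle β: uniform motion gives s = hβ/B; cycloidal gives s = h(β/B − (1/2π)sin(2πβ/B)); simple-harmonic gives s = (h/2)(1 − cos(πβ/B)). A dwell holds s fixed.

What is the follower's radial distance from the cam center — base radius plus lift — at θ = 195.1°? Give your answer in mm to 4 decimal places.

seg 1 [0°–25.2°] uniform, h=12: full span → s += 12 → s = 12.0000
seg 2 [25.2°–185.1°] simple-harmonic, h=-10: full span → s += -10 → s = 2.0000
seg 3 [185.1°–221.6°] cycloidal, h=27: θ=195.1° here. β=10, B=36.5. 27·(0.2740 − sin(2π·0.2740)/(2π)) = 3.1487 → s = 5.1487
radial distance = base radius + s = 26 + 5.1487 = 31.1487

31.1487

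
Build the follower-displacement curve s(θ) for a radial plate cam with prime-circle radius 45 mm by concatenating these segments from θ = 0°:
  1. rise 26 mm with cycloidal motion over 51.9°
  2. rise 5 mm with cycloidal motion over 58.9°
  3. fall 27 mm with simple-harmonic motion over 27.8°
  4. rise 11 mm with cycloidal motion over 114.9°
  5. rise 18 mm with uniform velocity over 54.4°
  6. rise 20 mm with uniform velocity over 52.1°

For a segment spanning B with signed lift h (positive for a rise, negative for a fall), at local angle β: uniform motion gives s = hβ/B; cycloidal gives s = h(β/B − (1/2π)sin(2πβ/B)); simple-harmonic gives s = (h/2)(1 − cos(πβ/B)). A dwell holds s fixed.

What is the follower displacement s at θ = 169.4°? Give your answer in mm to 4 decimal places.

seg 1 [0°–51.9°] cycloidal, h=26: full span → s += 26 → s = 26.0000
seg 2 [51.9°–110.8°] cycloidal, h=5: full span → s += 5 → s = 31.0000
seg 3 [110.8°–138.6°] simple-harmonic, h=-27: full span → s += -27 → s = 4.0000
seg 4 [138.6°–253.5°] cycloidal, h=11: θ=169.4° here. β=30.8, B=114.9. 11·(0.2681 − sin(2π·0.2681)/(2π)) = 1.2092 → s = 5.2092

5.2092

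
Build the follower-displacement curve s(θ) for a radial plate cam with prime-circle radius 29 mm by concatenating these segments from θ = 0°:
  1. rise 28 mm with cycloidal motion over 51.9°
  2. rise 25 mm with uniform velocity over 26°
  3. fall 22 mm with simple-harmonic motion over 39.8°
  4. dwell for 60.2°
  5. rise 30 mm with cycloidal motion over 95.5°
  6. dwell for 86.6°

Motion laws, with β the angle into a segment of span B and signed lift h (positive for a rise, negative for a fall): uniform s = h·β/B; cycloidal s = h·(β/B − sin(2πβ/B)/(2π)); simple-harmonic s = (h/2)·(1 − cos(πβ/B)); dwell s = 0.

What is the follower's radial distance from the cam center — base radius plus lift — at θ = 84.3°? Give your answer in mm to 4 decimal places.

seg 1 [0°–51.9°] cycloidal, h=28: full span → s += 28 → s = 28.0000
seg 2 [51.9°–77.9°] uniform, h=25: full span → s += 25 → s = 53.0000
seg 3 [77.9°–117.7°] simple-harmonic, h=-22: θ=84.3° here. β=6.4, B=39.8. -22/2·(1 − cos(π·0.1608)) = -1.3740 → s = 51.6260
radial distance = base radius + s = 29 + 51.6260 = 80.6260

80.6260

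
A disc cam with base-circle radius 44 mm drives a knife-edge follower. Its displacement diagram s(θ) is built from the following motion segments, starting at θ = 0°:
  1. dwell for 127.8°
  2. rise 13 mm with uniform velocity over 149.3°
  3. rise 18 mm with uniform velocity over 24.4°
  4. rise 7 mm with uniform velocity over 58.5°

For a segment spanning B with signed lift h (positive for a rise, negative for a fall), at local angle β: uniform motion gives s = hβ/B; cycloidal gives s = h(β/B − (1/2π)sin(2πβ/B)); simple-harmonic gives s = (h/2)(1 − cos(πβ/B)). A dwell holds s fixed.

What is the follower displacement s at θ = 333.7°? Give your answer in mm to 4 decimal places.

seg 1 [0°–127.8°] dwell: s stays 0.0000
seg 2 [127.8°–277.1°] uniform, h=13: full span → s += 13 → s = 13.0000
seg 3 [277.1°–301.5°] uniform, h=18: full span → s += 18 → s = 31.0000
seg 4 [301.5°–360°] uniform, h=7: θ=333.7° here. β=32.2, B=58.5. 7·32.2/58.5 = 3.8530 → s = 34.8530

34.8530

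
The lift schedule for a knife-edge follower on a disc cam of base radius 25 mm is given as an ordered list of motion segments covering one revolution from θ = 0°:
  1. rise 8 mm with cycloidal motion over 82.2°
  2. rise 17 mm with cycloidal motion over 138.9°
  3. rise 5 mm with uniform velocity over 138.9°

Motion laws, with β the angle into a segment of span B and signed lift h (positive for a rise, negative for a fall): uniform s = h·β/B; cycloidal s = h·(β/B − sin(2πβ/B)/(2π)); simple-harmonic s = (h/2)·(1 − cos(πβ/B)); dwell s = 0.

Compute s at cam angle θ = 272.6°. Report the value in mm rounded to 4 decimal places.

seg 1 [0°–82.2°] cycloidal, h=8: full span → s += 8 → s = 8.0000
seg 2 [82.2°–221.1°] cycloidal, h=17: full span → s += 17 → s = 25.0000
seg 3 [221.1°–360°] uniform, h=5: θ=272.6° here. β=51.5, B=138.9. 5·51.5/138.9 = 1.8539 → s = 26.8539

26.8539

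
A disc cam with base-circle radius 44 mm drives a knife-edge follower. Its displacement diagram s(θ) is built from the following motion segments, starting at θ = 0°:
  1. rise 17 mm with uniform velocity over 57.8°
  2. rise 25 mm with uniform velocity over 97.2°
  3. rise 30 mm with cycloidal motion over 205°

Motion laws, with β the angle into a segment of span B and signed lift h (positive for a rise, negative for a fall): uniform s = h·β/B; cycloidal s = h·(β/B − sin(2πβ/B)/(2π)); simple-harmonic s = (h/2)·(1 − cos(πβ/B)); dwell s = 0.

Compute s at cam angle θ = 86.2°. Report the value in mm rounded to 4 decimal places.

seg 1 [0°–57.8°] uniform, h=17: full span → s += 17 → s = 17.0000
seg 2 [57.8°–155°] uniform, h=25: θ=86.2° here. β=28.4, B=97.2. 25·28.4/97.2 = 7.3045 → s = 24.3045

24.3045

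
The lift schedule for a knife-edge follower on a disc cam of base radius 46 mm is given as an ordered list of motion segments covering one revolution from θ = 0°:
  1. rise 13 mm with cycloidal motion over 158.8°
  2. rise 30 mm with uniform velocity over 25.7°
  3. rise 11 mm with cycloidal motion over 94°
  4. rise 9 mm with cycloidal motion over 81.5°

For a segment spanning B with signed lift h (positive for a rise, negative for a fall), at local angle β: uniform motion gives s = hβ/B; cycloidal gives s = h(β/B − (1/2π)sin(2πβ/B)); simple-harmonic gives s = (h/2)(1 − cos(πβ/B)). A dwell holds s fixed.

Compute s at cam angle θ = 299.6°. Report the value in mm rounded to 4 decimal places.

seg 1 [0°–158.8°] cycloidal, h=13: full span → s += 13 → s = 13.0000
seg 2 [158.8°–184.5°] uniform, h=30: full span → s += 30 → s = 43.0000
seg 3 [184.5°–278.5°] cycloidal, h=11: full span → s += 11 → s = 54.0000
seg 4 [278.5°–360°] cycloidal, h=9: θ=299.6° here. β=21.1, B=81.5. 9·(0.2589 − sin(2π·0.2589)/(2π)) = 0.8999 → s = 54.8999

54.8999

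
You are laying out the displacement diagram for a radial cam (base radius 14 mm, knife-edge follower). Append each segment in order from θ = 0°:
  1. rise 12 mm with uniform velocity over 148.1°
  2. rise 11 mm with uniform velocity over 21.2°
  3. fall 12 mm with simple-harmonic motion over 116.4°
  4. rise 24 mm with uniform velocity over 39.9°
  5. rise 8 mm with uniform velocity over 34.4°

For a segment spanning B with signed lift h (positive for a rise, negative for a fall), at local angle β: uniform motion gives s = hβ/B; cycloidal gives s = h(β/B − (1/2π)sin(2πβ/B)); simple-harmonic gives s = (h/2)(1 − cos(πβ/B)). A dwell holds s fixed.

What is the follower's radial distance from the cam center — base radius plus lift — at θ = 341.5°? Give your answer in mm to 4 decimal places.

seg 1 [0°–148.1°] uniform, h=12: full span → s += 12 → s = 12.0000
seg 2 [148.1°–169.3°] uniform, h=11: full span → s += 11 → s = 23.0000
seg 3 [169.3°–285.7°] simple-harmonic, h=-12: full span → s += -12 → s = 11.0000
seg 4 [285.7°–325.6°] uniform, h=24: full span → s += 24 → s = 35.0000
seg 5 [325.6°–360°] uniform, h=8: θ=341.5° here. β=15.9, B=34.4. 8·15.9/34.4 = 3.6977 → s = 38.6977
radial distance = base radius + s = 14 + 38.6977 = 52.6977

52.6977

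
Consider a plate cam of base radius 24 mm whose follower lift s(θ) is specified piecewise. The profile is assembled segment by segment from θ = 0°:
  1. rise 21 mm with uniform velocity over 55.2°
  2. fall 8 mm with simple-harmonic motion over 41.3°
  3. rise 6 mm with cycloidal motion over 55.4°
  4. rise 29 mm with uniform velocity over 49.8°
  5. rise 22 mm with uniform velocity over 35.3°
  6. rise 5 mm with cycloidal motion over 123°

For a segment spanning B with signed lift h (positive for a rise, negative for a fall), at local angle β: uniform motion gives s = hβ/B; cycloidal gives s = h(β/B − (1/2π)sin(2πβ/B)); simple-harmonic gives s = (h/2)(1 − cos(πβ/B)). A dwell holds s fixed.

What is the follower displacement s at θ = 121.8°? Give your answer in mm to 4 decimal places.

seg 1 [0°–55.2°] uniform, h=21: full span → s += 21 → s = 21.0000
seg 2 [55.2°–96.5°] simple-harmonic, h=-8: full span → s += -8 → s = 13.0000
seg 3 [96.5°–151.9°] cycloidal, h=6: θ=121.8° here. β=25.3, B=55.4. 6·(0.4567 − sin(2π·0.4567)/(2π)) = 2.4833 → s = 15.4833

15.4833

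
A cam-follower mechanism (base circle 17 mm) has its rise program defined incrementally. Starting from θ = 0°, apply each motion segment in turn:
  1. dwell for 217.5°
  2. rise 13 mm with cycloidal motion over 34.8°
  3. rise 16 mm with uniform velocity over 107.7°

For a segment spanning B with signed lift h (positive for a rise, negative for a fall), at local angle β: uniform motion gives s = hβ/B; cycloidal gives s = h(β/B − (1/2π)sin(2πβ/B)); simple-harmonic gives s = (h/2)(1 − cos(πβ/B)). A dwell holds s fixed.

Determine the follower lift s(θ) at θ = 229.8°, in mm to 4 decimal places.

seg 1 [0°–217.5°] dwell: s stays 0.0000
seg 2 [217.5°–252.3°] cycloidal, h=13: θ=229.8° here. β=12.3, B=34.8. 13·(0.3534 − sin(2π·0.3534)/(2π)) = 2.9477 → s = 2.9477

2.9477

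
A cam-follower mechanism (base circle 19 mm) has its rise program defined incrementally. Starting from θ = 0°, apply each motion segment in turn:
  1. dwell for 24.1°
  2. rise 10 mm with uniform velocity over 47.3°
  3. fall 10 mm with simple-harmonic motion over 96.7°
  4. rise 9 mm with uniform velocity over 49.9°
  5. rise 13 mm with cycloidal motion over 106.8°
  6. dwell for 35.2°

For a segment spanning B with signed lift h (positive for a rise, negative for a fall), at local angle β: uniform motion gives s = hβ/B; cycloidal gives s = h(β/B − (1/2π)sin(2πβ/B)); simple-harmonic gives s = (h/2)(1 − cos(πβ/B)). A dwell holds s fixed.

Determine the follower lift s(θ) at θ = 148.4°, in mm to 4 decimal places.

seg 1 [0°–24.1°] dwell: s stays 0.0000
seg 2 [24.1°–71.4°] uniform, h=10: full span → s += 10 → s = 10.0000
seg 3 [71.4°–168.1°] simple-harmonic, h=-10: θ=148.4° here. β=77, B=96.7. -10/2·(1 − cos(π·0.7963)) = -9.0104 → s = 0.9896

0.9896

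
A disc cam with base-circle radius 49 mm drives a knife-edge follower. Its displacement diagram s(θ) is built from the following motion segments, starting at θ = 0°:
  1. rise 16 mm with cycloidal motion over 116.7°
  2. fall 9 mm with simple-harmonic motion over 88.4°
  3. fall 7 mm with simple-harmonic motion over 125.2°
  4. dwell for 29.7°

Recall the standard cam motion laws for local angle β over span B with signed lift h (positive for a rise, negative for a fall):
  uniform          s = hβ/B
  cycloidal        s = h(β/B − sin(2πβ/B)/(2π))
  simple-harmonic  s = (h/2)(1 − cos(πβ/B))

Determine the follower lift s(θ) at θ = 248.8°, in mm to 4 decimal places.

seg 1 [0°–116.7°] cycloidal, h=16: full span → s += 16 → s = 16.0000
seg 2 [116.7°–205.1°] simple-harmonic, h=-9: full span → s += -9 → s = 7.0000
seg 3 [205.1°–330.3°] simple-harmonic, h=-7: θ=248.8° here. β=43.7, B=125.2. -7/2·(1 − cos(π·0.3490)) = -1.9017 → s = 5.0983

5.0983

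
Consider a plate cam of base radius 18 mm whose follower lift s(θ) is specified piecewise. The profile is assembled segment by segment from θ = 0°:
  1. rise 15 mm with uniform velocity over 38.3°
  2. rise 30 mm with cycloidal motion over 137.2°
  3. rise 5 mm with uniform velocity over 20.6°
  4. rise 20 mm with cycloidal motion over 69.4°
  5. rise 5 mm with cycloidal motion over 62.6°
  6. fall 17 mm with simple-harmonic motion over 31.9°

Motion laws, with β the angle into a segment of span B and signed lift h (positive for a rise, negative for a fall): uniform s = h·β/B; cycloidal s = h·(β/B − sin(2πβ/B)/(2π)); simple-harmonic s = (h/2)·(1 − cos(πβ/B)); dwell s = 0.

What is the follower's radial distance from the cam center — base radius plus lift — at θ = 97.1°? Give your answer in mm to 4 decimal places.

seg 1 [0°–38.3°] uniform, h=15: full span → s += 15 → s = 15.0000
seg 2 [38.3°–175.5°] cycloidal, h=30: θ=97.1° here. β=58.8, B=137.2. 30·(0.4286 − sin(2π·0.4286)/(2π)) = 10.7855 → s = 25.7855
radial distance = base radius + s = 18 + 25.7855 = 43.7855

43.7855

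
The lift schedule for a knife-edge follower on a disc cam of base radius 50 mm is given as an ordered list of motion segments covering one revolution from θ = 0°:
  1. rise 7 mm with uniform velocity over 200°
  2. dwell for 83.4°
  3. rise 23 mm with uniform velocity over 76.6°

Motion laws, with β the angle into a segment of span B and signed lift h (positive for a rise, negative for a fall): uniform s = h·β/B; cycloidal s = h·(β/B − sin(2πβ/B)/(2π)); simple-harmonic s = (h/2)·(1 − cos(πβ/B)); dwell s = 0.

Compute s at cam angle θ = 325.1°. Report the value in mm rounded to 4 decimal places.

seg 1 [0°–200°] uniform, h=7: full span → s += 7 → s = 7.0000
seg 2 [200°–283.4°] dwell: s stays 7.0000
seg 3 [283.4°–360°] uniform, h=23: θ=325.1° here. β=41.7, B=76.6. 23·41.7/76.6 = 12.5209 → s = 19.5209

19.5209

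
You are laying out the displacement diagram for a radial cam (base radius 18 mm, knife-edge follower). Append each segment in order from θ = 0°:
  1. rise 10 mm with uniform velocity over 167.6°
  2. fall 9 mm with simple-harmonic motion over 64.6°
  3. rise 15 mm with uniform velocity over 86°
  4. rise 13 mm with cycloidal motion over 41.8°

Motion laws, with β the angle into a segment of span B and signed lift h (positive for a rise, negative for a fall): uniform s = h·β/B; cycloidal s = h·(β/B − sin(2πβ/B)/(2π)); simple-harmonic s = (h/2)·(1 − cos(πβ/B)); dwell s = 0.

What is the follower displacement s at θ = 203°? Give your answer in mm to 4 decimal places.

seg 1 [0°–167.6°] uniform, h=10: full span → s += 10 → s = 10.0000
seg 2 [167.6°–232.2°] simple-harmonic, h=-9: θ=203° here. β=35.4, B=64.6. -9/2·(1 − cos(π·0.5480)) = -5.1758 → s = 4.8242

4.8242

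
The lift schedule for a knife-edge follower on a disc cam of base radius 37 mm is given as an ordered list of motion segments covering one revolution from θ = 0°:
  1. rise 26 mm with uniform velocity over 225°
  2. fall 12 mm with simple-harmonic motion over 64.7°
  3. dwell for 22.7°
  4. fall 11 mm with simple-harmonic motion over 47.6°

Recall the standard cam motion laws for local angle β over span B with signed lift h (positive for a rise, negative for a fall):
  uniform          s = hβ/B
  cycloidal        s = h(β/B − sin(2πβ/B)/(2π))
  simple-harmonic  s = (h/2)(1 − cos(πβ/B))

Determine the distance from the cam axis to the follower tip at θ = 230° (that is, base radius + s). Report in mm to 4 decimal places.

seg 1 [0°–225°] uniform, h=26: full span → s += 26 → s = 26.0000
seg 2 [225°–289.7°] simple-harmonic, h=-12: θ=230° here. β=5, B=64.7. -12/2·(1 − cos(π·0.0773)) = -0.1760 → s = 25.8240
radial distance = base radius + s = 37 + 25.8240 = 62.8240

62.8240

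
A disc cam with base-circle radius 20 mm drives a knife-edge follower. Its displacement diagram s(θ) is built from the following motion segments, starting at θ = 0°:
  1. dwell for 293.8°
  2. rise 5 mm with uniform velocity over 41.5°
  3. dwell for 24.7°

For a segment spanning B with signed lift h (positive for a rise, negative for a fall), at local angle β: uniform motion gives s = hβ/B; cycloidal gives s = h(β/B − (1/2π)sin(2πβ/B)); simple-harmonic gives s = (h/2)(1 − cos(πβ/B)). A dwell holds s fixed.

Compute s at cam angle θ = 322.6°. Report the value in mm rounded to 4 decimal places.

seg 1 [0°–293.8°] dwell: s stays 0.0000
seg 2 [293.8°–335.3°] uniform, h=5: θ=322.6° here. β=28.8, B=41.5. 5·28.8/41.5 = 3.4699 → s = 3.4699

3.4699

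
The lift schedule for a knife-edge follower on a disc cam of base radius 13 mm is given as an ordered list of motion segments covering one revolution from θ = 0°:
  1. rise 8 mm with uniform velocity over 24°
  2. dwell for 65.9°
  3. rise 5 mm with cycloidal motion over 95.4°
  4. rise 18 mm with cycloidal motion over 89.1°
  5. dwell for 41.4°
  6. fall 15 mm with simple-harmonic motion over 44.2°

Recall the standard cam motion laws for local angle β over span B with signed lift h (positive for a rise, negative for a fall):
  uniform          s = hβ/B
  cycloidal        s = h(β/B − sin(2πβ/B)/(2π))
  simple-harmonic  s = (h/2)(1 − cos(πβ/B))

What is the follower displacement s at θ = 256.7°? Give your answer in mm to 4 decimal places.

seg 1 [0°–24°] uniform, h=8: full span → s += 8 → s = 8.0000
seg 2 [24°–89.9°] dwell: s stays 8.0000
seg 3 [89.9°–185.3°] cycloidal, h=5: full span → s += 5 → s = 13.0000
seg 4 [185.3°–274.4°] cycloidal, h=18: θ=256.7° here. β=71.4, B=89.1. 18·(0.8013 − sin(2π·0.8013)/(2π)) = 17.1412 → s = 30.1412

30.1412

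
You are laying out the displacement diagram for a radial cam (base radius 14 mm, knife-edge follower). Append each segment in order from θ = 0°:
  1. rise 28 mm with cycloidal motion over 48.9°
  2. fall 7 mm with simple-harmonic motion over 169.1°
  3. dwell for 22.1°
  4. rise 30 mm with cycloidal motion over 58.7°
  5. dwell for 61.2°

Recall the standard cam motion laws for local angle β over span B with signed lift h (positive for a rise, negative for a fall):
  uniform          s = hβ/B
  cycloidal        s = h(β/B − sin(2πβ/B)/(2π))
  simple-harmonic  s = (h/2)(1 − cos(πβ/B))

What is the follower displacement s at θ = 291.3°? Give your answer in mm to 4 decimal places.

seg 1 [0°–48.9°] cycloidal, h=28: full span → s += 28 → s = 28.0000
seg 2 [48.9°–218°] simple-harmonic, h=-7: full span → s += -7 → s = 21.0000
seg 3 [218°–240.1°] dwell: s stays 21.0000
seg 4 [240.1°–298.8°] cycloidal, h=30: θ=291.3° here. β=51.2, B=58.7. 30·(0.8722 − sin(2π·0.8722)/(2π)) = 29.6013 → s = 50.6013

50.6013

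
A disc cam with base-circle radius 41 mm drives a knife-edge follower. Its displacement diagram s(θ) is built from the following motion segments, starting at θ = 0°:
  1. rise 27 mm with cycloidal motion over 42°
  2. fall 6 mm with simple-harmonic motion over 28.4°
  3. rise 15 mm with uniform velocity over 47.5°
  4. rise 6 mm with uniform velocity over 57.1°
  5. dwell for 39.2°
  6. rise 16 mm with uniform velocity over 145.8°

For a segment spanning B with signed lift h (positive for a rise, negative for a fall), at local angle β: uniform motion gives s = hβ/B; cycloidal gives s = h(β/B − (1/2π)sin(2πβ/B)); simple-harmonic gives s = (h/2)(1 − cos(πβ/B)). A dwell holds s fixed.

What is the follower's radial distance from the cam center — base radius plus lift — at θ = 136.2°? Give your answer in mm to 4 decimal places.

seg 1 [0°–42°] cycloidal, h=27: full span → s += 27 → s = 27.0000
seg 2 [42°–70.4°] simple-harmonic, h=-6: full span → s += -6 → s = 21.0000
seg 3 [70.4°–117.9°] uniform, h=15: full span → s += 15 → s = 36.0000
seg 4 [117.9°–175°] uniform, h=6: θ=136.2° here. β=18.3, B=57.1. 6·18.3/57.1 = 1.9229 → s = 37.9229
radial distance = base radius + s = 41 + 37.9229 = 78.9229

78.9229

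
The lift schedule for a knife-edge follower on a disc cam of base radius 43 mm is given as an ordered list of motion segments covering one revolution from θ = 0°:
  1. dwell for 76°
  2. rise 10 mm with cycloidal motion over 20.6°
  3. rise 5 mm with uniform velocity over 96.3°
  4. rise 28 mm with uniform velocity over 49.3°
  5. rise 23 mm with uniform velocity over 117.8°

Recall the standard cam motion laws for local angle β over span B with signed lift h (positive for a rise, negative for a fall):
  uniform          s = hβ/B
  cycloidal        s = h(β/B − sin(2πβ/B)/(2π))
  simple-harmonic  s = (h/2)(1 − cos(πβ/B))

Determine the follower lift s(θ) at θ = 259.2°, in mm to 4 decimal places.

seg 1 [0°–76°] dwell: s stays 0.0000
seg 2 [76°–96.6°] cycloidal, h=10: full span → s += 10 → s = 10.0000
seg 3 [96.6°–192.9°] uniform, h=5: full span → s += 5 → s = 15.0000
seg 4 [192.9°–242.2°] uniform, h=28: full span → s += 28 → s = 43.0000
seg 5 [242.2°–360°] uniform, h=23: θ=259.2° here. β=17, B=117.8. 23·17/117.8 = 3.3192 → s = 46.3192

46.3192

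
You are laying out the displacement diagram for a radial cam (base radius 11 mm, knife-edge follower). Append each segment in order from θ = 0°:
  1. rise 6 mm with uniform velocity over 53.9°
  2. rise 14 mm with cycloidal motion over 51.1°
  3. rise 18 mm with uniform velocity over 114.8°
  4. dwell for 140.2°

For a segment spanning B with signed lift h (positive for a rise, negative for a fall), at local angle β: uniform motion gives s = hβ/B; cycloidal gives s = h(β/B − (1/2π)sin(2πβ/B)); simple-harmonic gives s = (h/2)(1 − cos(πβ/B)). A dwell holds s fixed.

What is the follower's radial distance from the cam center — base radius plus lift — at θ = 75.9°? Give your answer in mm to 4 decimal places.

seg 1 [0°–53.9°] uniform, h=6: full span → s += 6 → s = 6.0000
seg 2 [53.9°–105°] cycloidal, h=14: θ=75.9° here. β=22, B=51.1. 14·(0.4305 − sin(2π·0.4305)/(2π)) = 5.0854 → s = 11.0854
radial distance = base radius + s = 11 + 11.0854 = 22.0854

22.0854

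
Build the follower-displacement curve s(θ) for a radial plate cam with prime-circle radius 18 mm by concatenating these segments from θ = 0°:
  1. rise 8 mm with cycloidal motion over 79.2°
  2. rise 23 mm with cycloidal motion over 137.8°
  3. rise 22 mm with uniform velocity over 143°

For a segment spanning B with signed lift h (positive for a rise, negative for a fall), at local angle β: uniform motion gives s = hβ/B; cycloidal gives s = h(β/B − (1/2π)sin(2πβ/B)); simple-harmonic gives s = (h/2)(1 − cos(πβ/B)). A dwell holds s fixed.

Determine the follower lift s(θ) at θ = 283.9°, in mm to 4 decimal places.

seg 1 [0°–79.2°] cycloidal, h=8: full span → s += 8 → s = 8.0000
seg 2 [79.2°–217°] cycloidal, h=23: full span → s += 23 → s = 31.0000
seg 3 [217°–360°] uniform, h=22: θ=283.9° here. β=66.9, B=143. 22·66.9/143 = 10.2923 → s = 41.2923

41.2923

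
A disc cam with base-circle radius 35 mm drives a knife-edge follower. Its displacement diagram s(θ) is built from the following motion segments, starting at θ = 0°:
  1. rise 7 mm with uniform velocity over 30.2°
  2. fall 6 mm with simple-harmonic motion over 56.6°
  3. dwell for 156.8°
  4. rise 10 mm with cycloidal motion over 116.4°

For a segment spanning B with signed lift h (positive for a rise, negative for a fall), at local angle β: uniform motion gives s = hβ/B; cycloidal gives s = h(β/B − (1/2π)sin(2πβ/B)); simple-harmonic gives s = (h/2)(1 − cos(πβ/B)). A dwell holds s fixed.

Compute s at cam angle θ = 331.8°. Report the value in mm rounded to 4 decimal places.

seg 1 [0°–30.2°] uniform, h=7: full span → s += 7 → s = 7.0000
seg 2 [30.2°–86.8°] simple-harmonic, h=-6: full span → s += -6 → s = 1.0000
seg 3 [86.8°–243.6°] dwell: s stays 1.0000
seg 4 [243.6°–360°] cycloidal, h=10: θ=331.8° here. β=88.2, B=116.4. 10·(0.7577 − sin(2π·0.7577)/(2π)) = 9.1670 → s = 10.1670

10.1670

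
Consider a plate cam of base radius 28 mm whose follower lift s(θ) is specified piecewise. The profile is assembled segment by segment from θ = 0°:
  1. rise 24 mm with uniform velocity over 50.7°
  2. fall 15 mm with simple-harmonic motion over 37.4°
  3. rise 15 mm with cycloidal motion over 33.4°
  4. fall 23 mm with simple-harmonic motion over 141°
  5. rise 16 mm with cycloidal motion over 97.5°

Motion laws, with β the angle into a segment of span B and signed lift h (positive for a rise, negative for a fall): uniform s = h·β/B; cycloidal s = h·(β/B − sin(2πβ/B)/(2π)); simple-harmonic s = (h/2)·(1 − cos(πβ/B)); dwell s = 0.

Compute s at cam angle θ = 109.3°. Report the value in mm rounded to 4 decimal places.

seg 1 [0°–50.7°] uniform, h=24: full span → s += 24 → s = 24.0000
seg 2 [50.7°–88.1°] simple-harmonic, h=-15: full span → s += -15 → s = 9.0000
seg 3 [88.1°–121.5°] cycloidal, h=15: θ=109.3° here. β=21.2, B=33.4. 15·(0.6347 − sin(2π·0.6347)/(2π)) = 11.3090 → s = 20.3090

20.3090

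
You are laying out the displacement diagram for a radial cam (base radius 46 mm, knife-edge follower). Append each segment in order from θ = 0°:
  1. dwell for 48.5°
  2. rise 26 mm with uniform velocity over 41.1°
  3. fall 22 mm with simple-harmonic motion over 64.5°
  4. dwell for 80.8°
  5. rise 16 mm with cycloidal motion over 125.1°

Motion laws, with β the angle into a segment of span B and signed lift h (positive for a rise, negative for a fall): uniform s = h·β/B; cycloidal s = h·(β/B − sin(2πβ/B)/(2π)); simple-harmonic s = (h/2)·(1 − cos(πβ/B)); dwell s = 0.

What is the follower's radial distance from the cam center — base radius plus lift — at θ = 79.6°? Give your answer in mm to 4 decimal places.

seg 1 [0°–48.5°] dwell: s stays 0.0000
seg 2 [48.5°–89.6°] uniform, h=26: θ=79.6° here. β=31.1, B=41.1. 26·31.1/41.1 = 19.6740 → s = 19.6740
radial distance = base radius + s = 46 + 19.6740 = 65.6740

65.6740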